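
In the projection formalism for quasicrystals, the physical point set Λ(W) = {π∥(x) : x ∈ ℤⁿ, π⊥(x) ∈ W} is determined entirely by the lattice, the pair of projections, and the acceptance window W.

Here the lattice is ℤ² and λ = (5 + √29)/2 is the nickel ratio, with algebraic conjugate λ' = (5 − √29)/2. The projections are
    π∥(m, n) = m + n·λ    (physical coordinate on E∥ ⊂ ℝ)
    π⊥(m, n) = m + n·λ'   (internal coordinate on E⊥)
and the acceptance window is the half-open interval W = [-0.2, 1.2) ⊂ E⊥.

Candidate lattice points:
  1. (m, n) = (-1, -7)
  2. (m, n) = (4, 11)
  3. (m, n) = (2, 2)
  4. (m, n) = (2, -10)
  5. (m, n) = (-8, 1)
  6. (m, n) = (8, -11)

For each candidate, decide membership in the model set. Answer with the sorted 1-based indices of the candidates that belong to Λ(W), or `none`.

1

λ' = (5−√29)/2 ≈ -0.19258.
candidate 1: (m,n)=(-1,-7) → π∥ = -1-7·λ ≈ -37.34808, π⊥ = -1-7·λ' ≈ 0.34808 ∈ [-0.2, 1.2) ⇒ IN Λ
candidate 2: (m,n)=(4,11) → π∥ = 4+11·λ ≈ 61.11841, π⊥ = 4+11·λ' ≈ 1.88159 ∉ [-0.2, 1.2) ⇒ out
candidate 3: (m,n)=(2,2) → π∥ = 2+2·λ ≈ 12.38516, π⊥ = 2+2·λ' ≈ 1.61484 ∉ [-0.2, 1.2) ⇒ out
candidate 4: (m,n)=(2,-10) → π∥ = 2-10·λ ≈ -49.92582, π⊥ = 2-10·λ' ≈ 3.92582 ∉ [-0.2, 1.2) ⇒ out
candidate 5: (m,n)=(-8,1) → π∥ = -8+1·λ ≈ -2.80742, π⊥ = -8+1·λ' ≈ -8.19258 ∉ [-0.2, 1.2) ⇒ out
candidate 6: (m,n)=(8,-11) → π∥ = 8-11·λ ≈ -49.11841, π⊥ = 8-11·λ' ≈ 10.11841 ∉ [-0.2, 1.2) ⇒ out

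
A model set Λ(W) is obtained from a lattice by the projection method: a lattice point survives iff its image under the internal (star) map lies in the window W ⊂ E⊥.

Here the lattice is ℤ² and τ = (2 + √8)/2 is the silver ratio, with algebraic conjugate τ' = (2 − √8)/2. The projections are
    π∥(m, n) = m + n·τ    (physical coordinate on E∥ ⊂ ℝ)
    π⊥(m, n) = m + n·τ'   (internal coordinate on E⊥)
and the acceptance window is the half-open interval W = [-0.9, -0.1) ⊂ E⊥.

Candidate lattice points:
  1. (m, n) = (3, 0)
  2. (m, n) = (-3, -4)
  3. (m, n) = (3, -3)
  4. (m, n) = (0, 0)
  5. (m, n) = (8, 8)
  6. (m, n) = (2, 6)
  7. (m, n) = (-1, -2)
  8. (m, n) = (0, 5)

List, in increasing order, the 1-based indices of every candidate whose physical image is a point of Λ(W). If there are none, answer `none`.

6, 7

Compute τ' = (2−√8)/2 = -0.414214, so π⊥(m,n) = m -0.414214·n.
#1 (3,0): internal coord 3 + (0)·τ' = +3.000000; +3.000000 ∉ [-0.9, -0.1) → out
#2 (-3,-4): internal coord -3 + (-4)·τ' = -1.343146; -1.343146 ∉ [-0.9, -0.1) → out
#3 (3,-3): internal coord 3 + (-3)·τ' = +4.242641; +4.242641 ∉ [-0.9, -0.1) → out
#4 (0,0): internal coord 0 + (0)·τ' = +0.000000; +0.000000 ∉ [-0.9, -0.1) → out
#5 (8,8): internal coord 8 + (8)·τ' = +4.686292; +4.686292 ∉ [-0.9, -0.1) → out
#6 (2,6): internal coord 2 + (6)·τ' = -0.485281; -0.485281 ∈ [-0.9, -0.1) → IN Λ
#7 (-1,-2): internal coord -1 + (-2)·τ' = -0.171573; -0.171573 ∈ [-0.9, -0.1) → IN Λ
#8 (0,5): internal coord 0 + (5)·τ' = -2.071068; -2.071068 ∉ [-0.9, -0.1) → out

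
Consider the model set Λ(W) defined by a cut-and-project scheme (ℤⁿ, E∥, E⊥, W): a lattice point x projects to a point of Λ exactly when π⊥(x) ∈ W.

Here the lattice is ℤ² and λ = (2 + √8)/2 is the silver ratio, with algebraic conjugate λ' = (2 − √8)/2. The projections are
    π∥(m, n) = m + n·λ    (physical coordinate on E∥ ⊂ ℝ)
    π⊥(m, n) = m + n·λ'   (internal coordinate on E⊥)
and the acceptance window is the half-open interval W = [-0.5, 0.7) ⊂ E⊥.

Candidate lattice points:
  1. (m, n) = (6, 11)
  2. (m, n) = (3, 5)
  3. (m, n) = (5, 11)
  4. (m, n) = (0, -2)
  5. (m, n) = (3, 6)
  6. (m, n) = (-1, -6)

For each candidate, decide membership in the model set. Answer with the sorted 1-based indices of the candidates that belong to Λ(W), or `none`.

Numerically λ ≈ 2.41421 and λ' = −1/λ ≈ -0.41421.
[1] lift (6,11): star map gives 1.44365; window check -0.5 ≤ 1.44365 < 0.7 is false → out
[2] lift (3,5): star map gives 0.92893; window check -0.5 ≤ 0.92893 < 0.7 is false → out
[3] lift (5,11): star map gives 0.44365; window check -0.5 ≤ 0.44365 < 0.7 is true → IN Λ
[4] lift (0,-2): star map gives 0.82843; window check -0.5 ≤ 0.82843 < 0.7 is false → out
[5] lift (3,6): star map gives 0.51472; window check -0.5 ≤ 0.51472 < 0.7 is true → IN Λ
[6] lift (-1,-6): star map gives 1.48528; window check -0.5 ≤ 1.48528 < 0.7 is false → out

3, 5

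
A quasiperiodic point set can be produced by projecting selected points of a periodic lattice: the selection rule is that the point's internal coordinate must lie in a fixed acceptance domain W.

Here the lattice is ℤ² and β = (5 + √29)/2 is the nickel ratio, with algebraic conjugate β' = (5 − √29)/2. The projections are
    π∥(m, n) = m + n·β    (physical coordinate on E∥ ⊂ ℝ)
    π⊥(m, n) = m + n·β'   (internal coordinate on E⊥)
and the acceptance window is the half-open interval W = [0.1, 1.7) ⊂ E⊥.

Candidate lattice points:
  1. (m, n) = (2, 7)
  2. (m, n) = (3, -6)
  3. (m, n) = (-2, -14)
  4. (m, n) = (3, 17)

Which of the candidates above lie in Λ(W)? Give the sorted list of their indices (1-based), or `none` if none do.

β' = (5−√29)/2 ≈ -0.1926.
#1 (2,7): internal coord 2 + (7)·β' = +0.6519; +0.6519 ∈ [0.1, 1.7) → IN Λ
#2 (3,-6): internal coord 3 + (-6)·β' = +4.1555; +4.1555 ∉ [0.1, 1.7) → out
#3 (-2,-14): internal coord -2 + (-14)·β' = +0.6962; +0.6962 ∈ [0.1, 1.7) → IN Λ
#4 (3,17): internal coord 3 + (17)·β' = -0.2739; -0.2739 ∉ [0.1, 1.7) → out

1, 3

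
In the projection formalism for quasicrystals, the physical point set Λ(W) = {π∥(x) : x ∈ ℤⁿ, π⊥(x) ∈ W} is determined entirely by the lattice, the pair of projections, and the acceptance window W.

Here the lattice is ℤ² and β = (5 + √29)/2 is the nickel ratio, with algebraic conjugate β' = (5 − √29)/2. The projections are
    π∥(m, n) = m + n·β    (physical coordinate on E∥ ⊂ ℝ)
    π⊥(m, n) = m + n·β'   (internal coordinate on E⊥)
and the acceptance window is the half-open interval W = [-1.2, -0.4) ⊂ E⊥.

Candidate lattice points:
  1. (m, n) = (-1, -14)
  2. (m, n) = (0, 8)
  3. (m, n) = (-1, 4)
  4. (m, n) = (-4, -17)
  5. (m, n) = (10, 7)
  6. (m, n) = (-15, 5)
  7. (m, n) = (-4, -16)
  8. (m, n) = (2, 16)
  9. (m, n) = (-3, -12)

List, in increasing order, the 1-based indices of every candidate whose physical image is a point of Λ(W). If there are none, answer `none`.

Numerically β ≈ 5.192582 and β' = −1/β ≈ -0.192582.
[1] lift (-1,-14): star map gives 1.696154; window check -1.2 ≤ 1.696154 < -0.4 is false → out
[2] lift (0,8): star map gives -1.540659; window check -1.2 ≤ -1.540659 < -0.4 is false → out
[3] lift (-1,4): star map gives -1.770330; window check -1.2 ≤ -1.770330 < -0.4 is false → out
[4] lift (-4,-17): star map gives -0.726099; window check -1.2 ≤ -0.726099 < -0.4 is true → IN Λ
[5] lift (10,7): star map gives 8.651923; window check -1.2 ≤ 8.651923 < -0.4 is false → out
[6] lift (-15,5): star map gives -15.962912; window check -1.2 ≤ -15.962912 < -0.4 is false → out
[7] lift (-4,-16): star map gives -0.918682; window check -1.2 ≤ -0.918682 < -0.4 is true → IN Λ
[8] lift (2,16): star map gives -1.081318; window check -1.2 ≤ -1.081318 < -0.4 is true → IN Λ
[9] lift (-3,-12): star map gives -0.689011; window check -1.2 ≤ -0.689011 < -0.4 is true → IN Λ

4, 7, 8, 9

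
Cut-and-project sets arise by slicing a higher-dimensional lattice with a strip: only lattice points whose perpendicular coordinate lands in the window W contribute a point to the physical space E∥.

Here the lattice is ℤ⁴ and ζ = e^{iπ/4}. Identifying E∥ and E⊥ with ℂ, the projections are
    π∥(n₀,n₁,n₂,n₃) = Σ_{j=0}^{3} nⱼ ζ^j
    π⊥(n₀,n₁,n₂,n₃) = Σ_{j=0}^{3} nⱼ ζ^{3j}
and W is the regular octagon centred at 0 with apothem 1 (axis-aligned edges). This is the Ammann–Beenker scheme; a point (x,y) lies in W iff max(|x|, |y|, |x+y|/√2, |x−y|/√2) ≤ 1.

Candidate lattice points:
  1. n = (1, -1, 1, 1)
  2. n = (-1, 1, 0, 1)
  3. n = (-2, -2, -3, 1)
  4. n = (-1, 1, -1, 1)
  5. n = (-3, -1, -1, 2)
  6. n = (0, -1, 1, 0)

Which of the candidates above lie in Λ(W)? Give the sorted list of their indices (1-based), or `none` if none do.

With ζ = e^{iπ/4} the internal vectors are ζ^0,ζ^3,ζ^6,ζ^9.
#1 (1, -1, 1, 1): internal (2.414214, -1.000000); octagon support 2.414214 vs apothem 1 → ∉ W
#2 (-1, 1, 0, 1): internal (-1.000000, 1.414214); octagon support 1.707107 vs apothem 1 → ∉ W
#3 (-2, -2, -3, 1): internal (0.121320, 2.292893); octagon support 2.292893 vs apothem 1 → ∉ W
#4 (-1, 1, -1, 1): internal (-1.000000, 2.414214); octagon support 2.414214 vs apothem 1 → ∉ W
#5 (-3, -1, -1, 2): internal (-0.878680, 1.707107); octagon support 1.828427 vs apothem 1 → ∉ W
#6 (0, -1, 1, 0): internal (0.707107, -1.707107); octagon support 1.707107 vs apothem 1 → ∉ W

none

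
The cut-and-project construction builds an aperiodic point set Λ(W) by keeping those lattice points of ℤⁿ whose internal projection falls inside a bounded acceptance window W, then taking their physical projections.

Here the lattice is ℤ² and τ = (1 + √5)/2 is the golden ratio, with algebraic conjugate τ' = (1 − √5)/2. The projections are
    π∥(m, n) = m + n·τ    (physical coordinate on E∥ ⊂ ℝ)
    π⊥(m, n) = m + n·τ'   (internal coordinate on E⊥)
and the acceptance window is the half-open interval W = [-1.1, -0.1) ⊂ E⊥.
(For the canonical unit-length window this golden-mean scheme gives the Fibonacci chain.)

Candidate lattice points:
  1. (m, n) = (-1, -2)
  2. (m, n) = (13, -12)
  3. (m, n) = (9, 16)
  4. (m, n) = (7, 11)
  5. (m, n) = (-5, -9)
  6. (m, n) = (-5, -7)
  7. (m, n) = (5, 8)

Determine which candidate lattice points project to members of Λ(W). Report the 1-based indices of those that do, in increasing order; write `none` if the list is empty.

3, 6

τ' = (1−√5)/2 ≈ -0.61803.
candidate 1: (m,n)=(-1,-2) → π∥ = -1-2·τ ≈ -4.23607, π⊥ = -1-2·τ' ≈ 0.23607 ∉ [-1.1, -0.1) ⇒ out
candidate 2: (m,n)=(13,-12) → π∥ = 13-12·τ ≈ -6.41641, π⊥ = 13-12·τ' ≈ 20.41641 ∉ [-1.1, -0.1) ⇒ out
candidate 3: (m,n)=(9,16) → π∥ = 9+16·τ ≈ 34.88854, π⊥ = 9+16·τ' ≈ -0.88854 ∈ [-1.1, -0.1) ⇒ IN Λ
candidate 4: (m,n)=(7,11) → π∥ = 7+11·τ ≈ 24.79837, π⊥ = 7+11·τ' ≈ 0.20163 ∉ [-1.1, -0.1) ⇒ out
candidate 5: (m,n)=(-5,-9) → π∥ = -5-9·τ ≈ -19.56231, π⊥ = -5-9·τ' ≈ 0.56231 ∉ [-1.1, -0.1) ⇒ out
candidate 6: (m,n)=(-5,-7) → π∥ = -5-7·τ ≈ -16.32624, π⊥ = -5-7·τ' ≈ -0.67376 ∈ [-1.1, -0.1) ⇒ IN Λ
candidate 7: (m,n)=(5,8) → π∥ = 5+8·τ ≈ 17.94427, π⊥ = 5+8·τ' ≈ 0.05573 ∉ [-1.1, -0.1) ⇒ out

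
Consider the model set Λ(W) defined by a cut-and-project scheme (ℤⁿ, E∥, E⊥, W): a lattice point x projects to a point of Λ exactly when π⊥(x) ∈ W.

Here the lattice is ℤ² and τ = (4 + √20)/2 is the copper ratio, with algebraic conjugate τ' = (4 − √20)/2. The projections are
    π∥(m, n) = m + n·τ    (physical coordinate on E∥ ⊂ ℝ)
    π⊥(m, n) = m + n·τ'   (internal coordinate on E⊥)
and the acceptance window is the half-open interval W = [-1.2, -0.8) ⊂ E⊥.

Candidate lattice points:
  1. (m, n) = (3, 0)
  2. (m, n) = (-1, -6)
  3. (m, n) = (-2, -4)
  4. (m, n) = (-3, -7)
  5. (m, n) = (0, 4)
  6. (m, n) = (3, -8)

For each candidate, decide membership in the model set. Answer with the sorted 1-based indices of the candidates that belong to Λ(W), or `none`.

τ' = (4−√20)/2 ≈ -0.236068.
candidate 1: (m,n)=(3,0) → π∥ = 3+0·τ ≈ 3.000000, π⊥ = 3+0·τ' ≈ 3.000000 ∉ [-1.2, -0.8) ⇒ out
candidate 2: (m,n)=(-1,-6) → π∥ = -1-6·τ ≈ -26.416408, π⊥ = -1-6·τ' ≈ 0.416408 ∉ [-1.2, -0.8) ⇒ out
candidate 3: (m,n)=(-2,-4) → π∥ = -2-4·τ ≈ -18.944272, π⊥ = -2-4·τ' ≈ -1.055728 ∈ [-1.2, -0.8) ⇒ IN Λ
candidate 4: (m,n)=(-3,-7) → π∥ = -3-7·τ ≈ -32.652476, π⊥ = -3-7·τ' ≈ -1.347524 ∉ [-1.2, -0.8) ⇒ out
candidate 5: (m,n)=(0,4) → π∥ = 0+4·τ ≈ 16.944272, π⊥ = 0+4·τ' ≈ -0.944272 ∈ [-1.2, -0.8) ⇒ IN Λ
candidate 6: (m,n)=(3,-8) → π∥ = 3-8·τ ≈ -30.888544, π⊥ = 3-8·τ' ≈ 4.888544 ∉ [-1.2, -0.8) ⇒ out

3, 5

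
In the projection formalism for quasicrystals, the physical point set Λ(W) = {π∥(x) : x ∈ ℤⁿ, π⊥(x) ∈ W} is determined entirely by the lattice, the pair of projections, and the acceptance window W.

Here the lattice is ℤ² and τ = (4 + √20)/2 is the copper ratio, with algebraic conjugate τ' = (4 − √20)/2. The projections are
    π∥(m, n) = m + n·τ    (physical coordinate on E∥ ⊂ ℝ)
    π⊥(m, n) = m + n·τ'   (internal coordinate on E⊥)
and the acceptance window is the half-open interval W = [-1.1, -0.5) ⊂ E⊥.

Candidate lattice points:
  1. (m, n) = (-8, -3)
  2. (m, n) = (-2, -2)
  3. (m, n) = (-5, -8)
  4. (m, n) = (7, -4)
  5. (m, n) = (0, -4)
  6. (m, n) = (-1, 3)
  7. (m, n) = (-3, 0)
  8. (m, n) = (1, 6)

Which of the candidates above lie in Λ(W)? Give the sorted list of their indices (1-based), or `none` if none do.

Compute τ' = (4−√20)/2 = -0.23607, so π⊥(m,n) = m -0.23607·n.
candidate 1: (m,n)=(-8,-3) → π∥ = -8-3·τ ≈ -20.70820, π⊥ = -8-3·τ' ≈ -7.29180 ∉ [-1.1, -0.5) ⇒ out
candidate 2: (m,n)=(-2,-2) → π∥ = -2-2·τ ≈ -10.47214, π⊥ = -2-2·τ' ≈ -1.52786 ∉ [-1.1, -0.5) ⇒ out
candidate 3: (m,n)=(-5,-8) → π∥ = -5-8·τ ≈ -38.88854, π⊥ = -5-8·τ' ≈ -3.11146 ∉ [-1.1, -0.5) ⇒ out
candidate 4: (m,n)=(7,-4) → π∥ = 7-4·τ ≈ -9.94427, π⊥ = 7-4·τ' ≈ 7.94427 ∉ [-1.1, -0.5) ⇒ out
candidate 5: (m,n)=(0,-4) → π∥ = 0-4·τ ≈ -16.94427, π⊥ = 0-4·τ' ≈ 0.94427 ∉ [-1.1, -0.5) ⇒ out
candidate 6: (m,n)=(-1,3) → π∥ = -1+3·τ ≈ 11.70820, π⊥ = -1+3·τ' ≈ -1.70820 ∉ [-1.1, -0.5) ⇒ out
candidate 7: (m,n)=(-3,0) → π∥ = -3+0·τ ≈ -3.00000, π⊥ = -3+0·τ' ≈ -3.00000 ∉ [-1.1, -0.5) ⇒ out
candidate 8: (m,n)=(1,6) → π∥ = 1+6·τ ≈ 26.41641, π⊥ = 1+6·τ' ≈ -0.41641 ∉ [-1.1, -0.5) ⇒ out

none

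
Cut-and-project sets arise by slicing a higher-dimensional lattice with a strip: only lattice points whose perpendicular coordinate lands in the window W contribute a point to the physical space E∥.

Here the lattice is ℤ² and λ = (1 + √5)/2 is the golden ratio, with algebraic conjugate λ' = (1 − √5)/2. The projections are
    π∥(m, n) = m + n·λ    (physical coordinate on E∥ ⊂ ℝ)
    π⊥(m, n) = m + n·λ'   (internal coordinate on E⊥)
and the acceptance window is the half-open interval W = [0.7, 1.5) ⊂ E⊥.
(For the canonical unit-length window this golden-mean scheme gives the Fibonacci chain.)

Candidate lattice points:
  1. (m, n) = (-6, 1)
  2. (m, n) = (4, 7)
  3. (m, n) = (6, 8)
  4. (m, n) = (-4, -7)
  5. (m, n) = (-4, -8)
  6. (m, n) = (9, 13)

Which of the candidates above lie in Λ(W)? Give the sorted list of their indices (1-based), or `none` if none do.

Numerically λ ≈ 1.61803 and λ' = −1/λ ≈ -0.61803.
#1 (-6,1): internal coord -6 + (1)·λ' = -6.61803; -6.61803 ∉ [0.7, 1.5) → out
#2 (4,7): internal coord 4 + (7)·λ' = -0.32624; -0.32624 ∉ [0.7, 1.5) → out
#3 (6,8): internal coord 6 + (8)·λ' = +1.05573; +1.05573 ∈ [0.7, 1.5) → IN Λ
#4 (-4,-7): internal coord -4 + (-7)·λ' = +0.32624; +0.32624 ∉ [0.7, 1.5) → out
#5 (-4,-8): internal coord -4 + (-8)·λ' = +0.94427; +0.94427 ∈ [0.7, 1.5) → IN Λ
#6 (9,13): internal coord 9 + (13)·λ' = +0.96556; +0.96556 ∈ [0.7, 1.5) → IN Λ

3, 5, 6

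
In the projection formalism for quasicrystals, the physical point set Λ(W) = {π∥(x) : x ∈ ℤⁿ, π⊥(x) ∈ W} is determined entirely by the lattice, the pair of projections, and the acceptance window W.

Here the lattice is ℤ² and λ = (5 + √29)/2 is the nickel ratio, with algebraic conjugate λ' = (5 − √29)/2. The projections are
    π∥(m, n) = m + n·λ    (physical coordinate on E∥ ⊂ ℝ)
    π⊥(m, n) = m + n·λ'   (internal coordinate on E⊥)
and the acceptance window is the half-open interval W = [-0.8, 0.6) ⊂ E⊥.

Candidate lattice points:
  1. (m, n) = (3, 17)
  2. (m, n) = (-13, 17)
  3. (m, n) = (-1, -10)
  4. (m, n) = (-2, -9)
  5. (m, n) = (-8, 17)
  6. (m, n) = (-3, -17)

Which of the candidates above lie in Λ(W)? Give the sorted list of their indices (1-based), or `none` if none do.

1, 4, 6

λ' = (5−√29)/2 ≈ -0.192582.
candidate 1: (m,n)=(3,17) → π∥ = 3+17·λ ≈ 91.273901, π⊥ = 3+17·λ' ≈ -0.273901 ∈ [-0.8, 0.6) ⇒ IN Λ
candidate 2: (m,n)=(-13,17) → π∥ = -13+17·λ ≈ 75.273901, π⊥ = -13+17·λ' ≈ -16.273901 ∉ [-0.8, 0.6) ⇒ out
candidate 3: (m,n)=(-1,-10) → π∥ = -1-10·λ ≈ -52.925824, π⊥ = -1-10·λ' ≈ 0.925824 ∉ [-0.8, 0.6) ⇒ out
candidate 4: (m,n)=(-2,-9) → π∥ = -2-9·λ ≈ -48.733242, π⊥ = -2-9·λ' ≈ -0.266758 ∈ [-0.8, 0.6) ⇒ IN Λ
candidate 5: (m,n)=(-8,17) → π∥ = -8+17·λ ≈ 80.273901, π⊥ = -8+17·λ' ≈ -11.273901 ∉ [-0.8, 0.6) ⇒ out
candidate 6: (m,n)=(-3,-17) → π∥ = -3-17·λ ≈ -91.273901, π⊥ = -3-17·λ' ≈ 0.273901 ∈ [-0.8, 0.6) ⇒ IN Λ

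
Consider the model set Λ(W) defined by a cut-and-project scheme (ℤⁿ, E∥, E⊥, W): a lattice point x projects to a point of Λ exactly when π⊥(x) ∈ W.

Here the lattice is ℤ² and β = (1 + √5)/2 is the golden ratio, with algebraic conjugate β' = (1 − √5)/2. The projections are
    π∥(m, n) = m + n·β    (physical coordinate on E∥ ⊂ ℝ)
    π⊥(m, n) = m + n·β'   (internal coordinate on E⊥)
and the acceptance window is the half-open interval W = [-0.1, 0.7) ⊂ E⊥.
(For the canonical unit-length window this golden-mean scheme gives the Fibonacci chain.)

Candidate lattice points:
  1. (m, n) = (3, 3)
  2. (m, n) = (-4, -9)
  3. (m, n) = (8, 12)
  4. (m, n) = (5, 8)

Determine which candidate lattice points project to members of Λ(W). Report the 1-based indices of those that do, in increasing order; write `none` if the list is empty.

3, 4

Numerically β ≈ 1.618034 and β' = −1/β ≈ -0.618034.
candidate 1: (m,n)=(3,3) → π∥ = 3+3·β ≈ 7.854102, π⊥ = 3+3·β' ≈ 1.145898 ∉ [-0.1, 0.7) ⇒ out
candidate 2: (m,n)=(-4,-9) → π∥ = -4-9·β ≈ -18.562306, π⊥ = -4-9·β' ≈ 1.562306 ∉ [-0.1, 0.7) ⇒ out
candidate 3: (m,n)=(8,12) → π∥ = 8+12·β ≈ 27.416408, π⊥ = 8+12·β' ≈ 0.583592 ∈ [-0.1, 0.7) ⇒ IN Λ
candidate 4: (m,n)=(5,8) → π∥ = 5+8·β ≈ 17.944272, π⊥ = 5+8·β' ≈ 0.055728 ∈ [-0.1, 0.7) ⇒ IN Λ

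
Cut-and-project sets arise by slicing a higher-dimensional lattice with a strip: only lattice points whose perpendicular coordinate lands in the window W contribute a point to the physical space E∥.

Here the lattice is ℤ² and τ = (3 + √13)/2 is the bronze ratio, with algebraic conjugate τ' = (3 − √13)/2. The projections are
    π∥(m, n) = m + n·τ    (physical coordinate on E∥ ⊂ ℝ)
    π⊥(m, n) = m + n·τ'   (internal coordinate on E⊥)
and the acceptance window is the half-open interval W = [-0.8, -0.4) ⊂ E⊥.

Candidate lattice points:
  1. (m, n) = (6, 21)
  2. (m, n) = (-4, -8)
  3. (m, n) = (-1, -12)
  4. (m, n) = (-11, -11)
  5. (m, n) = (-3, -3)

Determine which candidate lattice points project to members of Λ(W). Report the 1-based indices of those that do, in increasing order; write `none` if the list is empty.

Numerically τ ≈ 3.30278 and τ' = −1/τ ≈ -0.30278.
[1] lift (6,21): star map gives -0.35829; window check -0.8 ≤ -0.35829 < -0.4 is false → out
[2] lift (-4,-8): star map gives -1.57779; window check -0.8 ≤ -1.57779 < -0.4 is false → out
[3] lift (-1,-12): star map gives 2.63331; window check -0.8 ≤ 2.63331 < -0.4 is false → out
[4] lift (-11,-11): star map gives -7.66947; window check -0.8 ≤ -7.66947 < -0.4 is false → out
[5] lift (-3,-3): star map gives -2.09167; window check -0.8 ≤ -2.09167 < -0.4 is false → out

none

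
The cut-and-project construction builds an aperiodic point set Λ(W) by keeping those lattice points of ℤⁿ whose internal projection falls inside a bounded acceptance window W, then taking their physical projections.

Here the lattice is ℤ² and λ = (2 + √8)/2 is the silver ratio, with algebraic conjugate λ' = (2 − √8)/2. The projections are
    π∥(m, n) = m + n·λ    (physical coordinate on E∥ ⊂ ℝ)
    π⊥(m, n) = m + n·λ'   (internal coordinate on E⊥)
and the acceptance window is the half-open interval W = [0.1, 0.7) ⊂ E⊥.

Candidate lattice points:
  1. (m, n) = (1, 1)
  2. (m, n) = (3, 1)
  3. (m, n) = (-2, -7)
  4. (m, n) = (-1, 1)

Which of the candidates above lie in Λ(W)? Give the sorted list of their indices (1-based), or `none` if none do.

1

λ' = (2−√8)/2 ≈ -0.41421.
candidate 1: (m,n)=(1,1) → π∥ = 1+1·λ ≈ 3.41421, π⊥ = 1+1·λ' ≈ 0.58579 ∈ [0.1, 0.7) ⇒ IN Λ
candidate 2: (m,n)=(3,1) → π∥ = 3+1·λ ≈ 5.41421, π⊥ = 3+1·λ' ≈ 2.58579 ∉ [0.1, 0.7) ⇒ out
candidate 3: (m,n)=(-2,-7) → π∥ = -2-7·λ ≈ -18.89949, π⊥ = -2-7·λ' ≈ 0.89949 ∉ [0.1, 0.7) ⇒ out
candidate 4: (m,n)=(-1,1) → π∥ = -1+1·λ ≈ 1.41421, π⊥ = -1+1·λ' ≈ -1.41421 ∉ [0.1, 0.7) ⇒ out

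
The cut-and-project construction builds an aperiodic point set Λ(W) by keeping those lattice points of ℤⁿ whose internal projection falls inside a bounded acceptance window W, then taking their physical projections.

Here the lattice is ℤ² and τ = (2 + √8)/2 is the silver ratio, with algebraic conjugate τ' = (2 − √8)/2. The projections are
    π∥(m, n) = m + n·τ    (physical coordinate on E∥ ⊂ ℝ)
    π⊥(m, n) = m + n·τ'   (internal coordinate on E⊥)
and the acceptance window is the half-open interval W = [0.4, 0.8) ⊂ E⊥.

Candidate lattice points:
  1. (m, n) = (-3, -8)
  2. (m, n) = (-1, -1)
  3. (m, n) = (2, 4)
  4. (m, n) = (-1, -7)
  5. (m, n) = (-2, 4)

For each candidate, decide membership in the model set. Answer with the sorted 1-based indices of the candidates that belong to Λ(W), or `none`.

none

Numerically τ ≈ 2.41421 and τ' = −1/τ ≈ -0.41421.
candidate 1: (m,n)=(-3,-8) → π∥ = -3-8·τ ≈ -22.31371, π⊥ = -3-8·τ' ≈ 0.31371 ∉ [0.4, 0.8) ⇒ out
candidate 2: (m,n)=(-1,-1) → π∥ = -1-1·τ ≈ -3.41421, π⊥ = -1-1·τ' ≈ -0.58579 ∉ [0.4, 0.8) ⇒ out
candidate 3: (m,n)=(2,4) → π∥ = 2+4·τ ≈ 11.65685, π⊥ = 2+4·τ' ≈ 0.34315 ∉ [0.4, 0.8) ⇒ out
candidate 4: (m,n)=(-1,-7) → π∥ = -1-7·τ ≈ -17.89949, π⊥ = -1-7·τ' ≈ 1.89949 ∉ [0.4, 0.8) ⇒ out
candidate 5: (m,n)=(-2,4) → π∥ = -2+4·τ ≈ 7.65685, π⊥ = -2+4·τ' ≈ -3.65685 ∉ [0.4, 0.8) ⇒ out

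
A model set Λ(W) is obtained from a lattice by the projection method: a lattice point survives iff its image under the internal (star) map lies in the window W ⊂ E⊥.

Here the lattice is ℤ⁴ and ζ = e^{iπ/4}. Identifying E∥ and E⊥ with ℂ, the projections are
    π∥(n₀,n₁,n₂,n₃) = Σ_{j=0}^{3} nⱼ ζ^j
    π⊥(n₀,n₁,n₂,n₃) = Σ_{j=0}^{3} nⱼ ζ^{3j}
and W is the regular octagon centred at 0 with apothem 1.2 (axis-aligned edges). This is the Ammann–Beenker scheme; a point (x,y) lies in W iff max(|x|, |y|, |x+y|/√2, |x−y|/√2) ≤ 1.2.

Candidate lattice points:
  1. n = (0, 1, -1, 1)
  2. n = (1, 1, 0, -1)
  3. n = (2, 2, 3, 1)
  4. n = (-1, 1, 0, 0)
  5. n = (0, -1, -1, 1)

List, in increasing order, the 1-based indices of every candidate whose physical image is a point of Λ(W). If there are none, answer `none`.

2

With ζ = e^{iπ/4} the internal vectors are ζ^0,ζ^3,ζ^6,ζ^9.
candidate 1: n = (0, 1, -1, 1) → π⊥ ≈ (+0.00000, +2.41421); max(|x|,|y|,|x±y|/√2) = 2.41421 > 1.2 ⇒ ∉ W
candidate 2: n = (1, 1, 0, -1) → π⊥ ≈ (-0.41421, +0.00000); max(|x|,|y|,|x±y|/√2) = 0.41421 ≤ 1.2 ⇒ ∈ W
candidate 3: n = (2, 2, 3, 1) → π⊥ ≈ (+1.29289, -0.87868); max(|x|,|y|,|x±y|/√2) = 1.53553 > 1.2 ⇒ ∉ W
candidate 4: n = (-1, 1, 0, 0) → π⊥ ≈ (-1.70711, +0.70711); max(|x|,|y|,|x±y|/√2) = 1.70711 > 1.2 ⇒ ∉ W
candidate 5: n = (0, -1, -1, 1) → π⊥ ≈ (+1.41421, +1.00000); max(|x|,|y|,|x±y|/√2) = 1.70711 > 1.2 ⇒ ∉ W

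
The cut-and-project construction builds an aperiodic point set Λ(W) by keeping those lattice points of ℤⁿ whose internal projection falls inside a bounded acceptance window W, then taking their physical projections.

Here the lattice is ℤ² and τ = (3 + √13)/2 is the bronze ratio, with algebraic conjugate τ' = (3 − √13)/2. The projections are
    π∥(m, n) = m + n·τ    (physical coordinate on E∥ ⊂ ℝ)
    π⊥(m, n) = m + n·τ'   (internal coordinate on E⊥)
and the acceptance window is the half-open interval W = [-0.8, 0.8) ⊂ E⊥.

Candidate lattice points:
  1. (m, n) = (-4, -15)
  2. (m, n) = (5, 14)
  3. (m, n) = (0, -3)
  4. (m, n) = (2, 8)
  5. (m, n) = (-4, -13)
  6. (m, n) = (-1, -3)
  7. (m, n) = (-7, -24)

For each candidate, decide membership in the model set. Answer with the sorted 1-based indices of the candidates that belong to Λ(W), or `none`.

Numerically τ ≈ 3.302776 and τ' = −1/τ ≈ -0.302776.
[1] lift (-4,-15): star map gives 0.541635; window check -0.8 ≤ 0.541635 < 0.8 is true → IN Λ
[2] lift (5,14): star map gives 0.761141; window check -0.8 ≤ 0.761141 < 0.8 is true → IN Λ
[3] lift (0,-3): star map gives 0.908327; window check -0.8 ≤ 0.908327 < 0.8 is false → out
[4] lift (2,8): star map gives -0.422205; window check -0.8 ≤ -0.422205 < 0.8 is true → IN Λ
[5] lift (-4,-13): star map gives -0.063917; window check -0.8 ≤ -0.063917 < 0.8 is true → IN Λ
[6] lift (-1,-3): star map gives -0.091673; window check -0.8 ≤ -0.091673 < 0.8 is true → IN Λ
[7] lift (-7,-24): star map gives 0.266615; window check -0.8 ≤ 0.266615 < 0.8 is true → IN Λ

1, 2, 4, 5, 6, 7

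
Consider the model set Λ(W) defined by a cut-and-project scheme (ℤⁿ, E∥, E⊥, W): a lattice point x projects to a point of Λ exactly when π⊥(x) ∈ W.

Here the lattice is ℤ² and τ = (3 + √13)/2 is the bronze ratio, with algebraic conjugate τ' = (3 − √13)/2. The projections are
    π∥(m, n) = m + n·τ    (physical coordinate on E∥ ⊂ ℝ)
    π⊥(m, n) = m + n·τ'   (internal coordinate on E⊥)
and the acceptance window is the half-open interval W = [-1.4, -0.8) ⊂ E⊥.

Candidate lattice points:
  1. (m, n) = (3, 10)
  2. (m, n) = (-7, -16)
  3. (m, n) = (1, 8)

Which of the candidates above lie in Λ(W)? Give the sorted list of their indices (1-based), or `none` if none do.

τ' = (3−√13)/2 ≈ -0.30278.
#1 (3,10): internal coord 3 + (10)·τ' = -0.02776; -0.02776 ∉ [-1.4, -0.8) → out
#2 (-7,-16): internal coord -7 + (-16)·τ' = -2.15559; -2.15559 ∉ [-1.4, -0.8) → out
#3 (1,8): internal coord 1 + (8)·τ' = -1.42221; -1.42221 ∉ [-1.4, -0.8) → out

none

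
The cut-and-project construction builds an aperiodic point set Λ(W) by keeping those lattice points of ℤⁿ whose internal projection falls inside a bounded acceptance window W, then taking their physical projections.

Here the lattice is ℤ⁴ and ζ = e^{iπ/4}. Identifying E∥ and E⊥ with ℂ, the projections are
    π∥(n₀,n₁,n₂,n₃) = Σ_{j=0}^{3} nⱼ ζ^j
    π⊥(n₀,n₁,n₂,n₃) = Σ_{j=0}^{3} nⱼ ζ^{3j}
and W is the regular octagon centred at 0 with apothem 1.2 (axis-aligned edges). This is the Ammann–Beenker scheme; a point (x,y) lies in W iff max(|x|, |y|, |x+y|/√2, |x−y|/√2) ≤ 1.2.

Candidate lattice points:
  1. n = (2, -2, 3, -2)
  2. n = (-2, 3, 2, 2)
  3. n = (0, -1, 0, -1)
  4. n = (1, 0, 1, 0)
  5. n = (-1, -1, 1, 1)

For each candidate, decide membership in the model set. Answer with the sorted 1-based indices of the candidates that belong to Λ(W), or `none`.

With ζ = e^{iπ/4} the internal vectors are ζ^0,ζ^3,ζ^6,ζ^9.
candidate 1: n = (2, -2, 3, -2) → π⊥ ≈ (+2.0000, -5.8284); max(|x|,|y|,|x±y|/√2) = 5.8284 > 1.2 ⇒ ∉ W
candidate 2: n = (-2, 3, 2, 2) → π⊥ ≈ (-2.7071, +1.5355); max(|x|,|y|,|x±y|/√2) = 3.0000 > 1.2 ⇒ ∉ W
candidate 3: n = (0, -1, 0, -1) → π⊥ ≈ (+0.0000, -1.4142); max(|x|,|y|,|x±y|/√2) = 1.4142 > 1.2 ⇒ ∉ W
candidate 4: n = (1, 0, 1, 0) → π⊥ ≈ (+1.0000, -1.0000); max(|x|,|y|,|x±y|/√2) = 1.4142 > 1.2 ⇒ ∉ W
candidate 5: n = (-1, -1, 1, 1) → π⊥ ≈ (+0.4142, -1.0000); max(|x|,|y|,|x±y|/√2) = 1.0000 ≤ 1.2 ⇒ ∈ W

5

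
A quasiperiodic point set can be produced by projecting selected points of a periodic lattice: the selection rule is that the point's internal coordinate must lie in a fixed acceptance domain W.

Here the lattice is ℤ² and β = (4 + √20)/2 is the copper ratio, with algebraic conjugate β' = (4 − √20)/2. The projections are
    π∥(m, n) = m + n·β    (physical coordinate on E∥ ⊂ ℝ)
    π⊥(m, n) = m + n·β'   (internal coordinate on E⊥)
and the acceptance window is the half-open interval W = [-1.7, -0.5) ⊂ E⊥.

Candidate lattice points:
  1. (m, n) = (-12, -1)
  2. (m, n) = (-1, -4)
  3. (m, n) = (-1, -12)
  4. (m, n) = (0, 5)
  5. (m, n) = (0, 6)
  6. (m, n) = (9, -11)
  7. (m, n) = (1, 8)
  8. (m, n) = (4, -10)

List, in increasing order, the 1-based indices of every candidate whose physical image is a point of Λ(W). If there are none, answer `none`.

β' = (4−√20)/2 ≈ -0.2361.
candidate 1: (m,n)=(-12,-1) → π∥ = -12-1·β ≈ -16.2361, π⊥ = -12-1·β' ≈ -11.7639 ∉ [-1.7, -0.5) ⇒ out
candidate 2: (m,n)=(-1,-4) → π∥ = -1-4·β ≈ -17.9443, π⊥ = -1-4·β' ≈ -0.0557 ∉ [-1.7, -0.5) ⇒ out
candidate 3: (m,n)=(-1,-12) → π∥ = -1-12·β ≈ -51.8328, π⊥ = -1-12·β' ≈ 1.8328 ∉ [-1.7, -0.5) ⇒ out
candidate 4: (m,n)=(0,5) → π∥ = 0+5·β ≈ 21.1803, π⊥ = 0+5·β' ≈ -1.1803 ∈ [-1.7, -0.5) ⇒ IN Λ
candidate 5: (m,n)=(0,6) → π∥ = 0+6·β ≈ 25.4164, π⊥ = 0+6·β' ≈ -1.4164 ∈ [-1.7, -0.5) ⇒ IN Λ
candidate 6: (m,n)=(9,-11) → π∥ = 9-11·β ≈ -37.5967, π⊥ = 9-11·β' ≈ 11.5967 ∉ [-1.7, -0.5) ⇒ out
candidate 7: (m,n)=(1,8) → π∥ = 1+8·β ≈ 34.8885, π⊥ = 1+8·β' ≈ -0.8885 ∈ [-1.7, -0.5) ⇒ IN Λ
candidate 8: (m,n)=(4,-10) → π∥ = 4-10·β ≈ -38.3607, π⊥ = 4-10·β' ≈ 6.3607 ∉ [-1.7, -0.5) ⇒ out

4, 5, 7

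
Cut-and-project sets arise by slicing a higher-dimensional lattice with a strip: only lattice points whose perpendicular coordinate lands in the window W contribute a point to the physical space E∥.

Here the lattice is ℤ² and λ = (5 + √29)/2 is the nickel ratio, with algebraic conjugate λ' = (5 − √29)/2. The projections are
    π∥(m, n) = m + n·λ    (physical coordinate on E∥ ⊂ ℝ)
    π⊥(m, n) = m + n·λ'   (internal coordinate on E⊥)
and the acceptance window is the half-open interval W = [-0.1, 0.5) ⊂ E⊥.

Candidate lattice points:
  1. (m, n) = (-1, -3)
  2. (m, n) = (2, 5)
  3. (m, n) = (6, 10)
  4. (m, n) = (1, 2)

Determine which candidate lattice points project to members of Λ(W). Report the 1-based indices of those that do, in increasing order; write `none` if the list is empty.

λ' = (5−√29)/2 ≈ -0.1926.
#1 (-1,-3): internal coord -1 + (-3)·λ' = -0.4223; -0.4223 ∉ [-0.1, 0.5) → out
#2 (2,5): internal coord 2 + (5)·λ' = +1.0371; +1.0371 ∉ [-0.1, 0.5) → out
#3 (6,10): internal coord 6 + (10)·λ' = +4.0742; +4.0742 ∉ [-0.1, 0.5) → out
#4 (1,2): internal coord 1 + (2)·λ' = +0.6148; +0.6148 ∉ [-0.1, 0.5) → out

none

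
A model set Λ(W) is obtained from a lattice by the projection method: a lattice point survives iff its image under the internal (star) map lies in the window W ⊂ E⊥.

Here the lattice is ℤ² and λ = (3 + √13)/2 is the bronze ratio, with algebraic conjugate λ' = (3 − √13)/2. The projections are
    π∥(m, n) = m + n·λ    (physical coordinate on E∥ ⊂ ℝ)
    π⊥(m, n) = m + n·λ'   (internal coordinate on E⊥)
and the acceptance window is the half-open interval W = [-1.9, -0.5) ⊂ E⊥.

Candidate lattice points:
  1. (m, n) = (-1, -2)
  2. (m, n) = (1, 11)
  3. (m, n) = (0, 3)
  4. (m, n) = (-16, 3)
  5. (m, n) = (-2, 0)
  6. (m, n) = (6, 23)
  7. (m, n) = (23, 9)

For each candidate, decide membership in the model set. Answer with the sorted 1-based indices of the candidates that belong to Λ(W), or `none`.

Numerically λ ≈ 3.3028 and λ' = −1/λ ≈ -0.3028.
[1] lift (-1,-2): star map gives -0.3944; window check -1.9 ≤ -0.3944 < -0.5 is false → out
[2] lift (1,11): star map gives -2.3305; window check -1.9 ≤ -2.3305 < -0.5 is false → out
[3] lift (0,3): star map gives -0.9083; window check -1.9 ≤ -0.9083 < -0.5 is true → IN Λ
[4] lift (-16,3): star map gives -16.9083; window check -1.9 ≤ -16.9083 < -0.5 is false → out
[5] lift (-2,0): star map gives -2.0000; window check -1.9 ≤ -2.0000 < -0.5 is false → out
[6] lift (6,23): star map gives -0.9638; window check -1.9 ≤ -0.9638 < -0.5 is true → IN Λ
[7] lift (23,9): star map gives 20.2750; window check -1.9 ≤ 20.2750 < -0.5 is false → out

3, 6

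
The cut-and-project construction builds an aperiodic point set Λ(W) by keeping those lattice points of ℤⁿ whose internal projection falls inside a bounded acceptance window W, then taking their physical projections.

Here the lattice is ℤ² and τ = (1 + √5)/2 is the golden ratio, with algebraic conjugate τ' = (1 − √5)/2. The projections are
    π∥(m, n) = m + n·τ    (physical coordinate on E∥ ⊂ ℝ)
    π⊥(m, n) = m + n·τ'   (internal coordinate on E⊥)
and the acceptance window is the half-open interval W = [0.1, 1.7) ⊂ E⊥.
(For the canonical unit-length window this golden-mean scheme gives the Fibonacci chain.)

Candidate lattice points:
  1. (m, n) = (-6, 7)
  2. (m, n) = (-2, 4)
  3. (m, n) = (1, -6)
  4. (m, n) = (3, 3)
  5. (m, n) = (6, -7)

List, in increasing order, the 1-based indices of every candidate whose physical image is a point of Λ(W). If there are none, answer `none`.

Numerically τ ≈ 1.61803 and τ' = −1/τ ≈ -0.61803.
[1] lift (-6,7): star map gives -10.32624; window check 0.1 ≤ -10.32624 < 1.7 is false → out
[2] lift (-2,4): star map gives -4.47214; window check 0.1 ≤ -4.47214 < 1.7 is false → out
[3] lift (1,-6): star map gives 4.70820; window check 0.1 ≤ 4.70820 < 1.7 is false → out
[4] lift (3,3): star map gives 1.14590; window check 0.1 ≤ 1.14590 < 1.7 is true → IN Λ
[5] lift (6,-7): star map gives 10.32624; window check 0.1 ≤ 10.32624 < 1.7 is false → out

4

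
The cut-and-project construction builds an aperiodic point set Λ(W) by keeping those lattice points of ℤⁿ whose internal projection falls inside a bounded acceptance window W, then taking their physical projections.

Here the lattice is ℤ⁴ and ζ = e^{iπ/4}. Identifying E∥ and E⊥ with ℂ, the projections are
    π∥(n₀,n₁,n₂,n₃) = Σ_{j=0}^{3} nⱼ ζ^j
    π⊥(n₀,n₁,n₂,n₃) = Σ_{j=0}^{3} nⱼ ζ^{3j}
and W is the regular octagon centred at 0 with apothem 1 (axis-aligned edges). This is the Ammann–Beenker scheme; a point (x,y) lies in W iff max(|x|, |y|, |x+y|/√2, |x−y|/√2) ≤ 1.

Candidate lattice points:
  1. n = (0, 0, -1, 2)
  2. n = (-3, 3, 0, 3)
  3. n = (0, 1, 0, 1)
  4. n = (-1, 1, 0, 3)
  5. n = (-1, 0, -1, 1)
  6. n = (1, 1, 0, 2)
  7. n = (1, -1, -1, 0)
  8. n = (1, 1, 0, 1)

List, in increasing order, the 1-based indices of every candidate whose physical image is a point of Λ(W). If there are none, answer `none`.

none

π⊥(n) = n₀ + n₁ζ³ + n₂ζ⁶ + n₃ζ⁹ where ζ = e^{iπ/4}.
#1 (0, 0, -1, 2): internal (1.41421, 2.41421); octagon support 2.70711 vs apothem 1 → ∉ W
#2 (-3, 3, 0, 3): internal (-3.00000, 4.24264); octagon support 5.12132 vs apothem 1 → ∉ W
#3 (0, 1, 0, 1): internal (0.00000, 1.41421); octagon support 1.41421 vs apothem 1 → ∉ W
#4 (-1, 1, 0, 3): internal (0.41421, 2.82843); octagon support 2.82843 vs apothem 1 → ∉ W
#5 (-1, 0, -1, 1): internal (-0.29289, 1.70711); octagon support 1.70711 vs apothem 1 → ∉ W
#6 (1, 1, 0, 2): internal (1.70711, 2.12132); octagon support 2.70711 vs apothem 1 → ∉ W
#7 (1, -1, -1, 0): internal (1.70711, 0.29289); octagon support 1.70711 vs apothem 1 → ∉ W
#8 (1, 1, 0, 1): internal (1.00000, 1.41421); octagon support 1.70711 vs apothem 1 → ∉ W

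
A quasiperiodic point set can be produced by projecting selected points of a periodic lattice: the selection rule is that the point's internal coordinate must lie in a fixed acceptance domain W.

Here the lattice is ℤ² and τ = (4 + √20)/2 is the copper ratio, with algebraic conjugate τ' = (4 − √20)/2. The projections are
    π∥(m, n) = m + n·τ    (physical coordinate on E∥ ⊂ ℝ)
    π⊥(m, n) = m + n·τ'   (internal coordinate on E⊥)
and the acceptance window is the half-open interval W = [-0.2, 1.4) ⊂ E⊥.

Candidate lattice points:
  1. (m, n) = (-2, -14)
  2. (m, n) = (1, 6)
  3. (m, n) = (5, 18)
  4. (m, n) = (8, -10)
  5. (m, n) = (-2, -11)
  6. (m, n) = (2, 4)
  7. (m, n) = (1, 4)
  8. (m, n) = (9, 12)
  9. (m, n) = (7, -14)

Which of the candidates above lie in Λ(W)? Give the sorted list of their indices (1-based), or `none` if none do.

τ' = (4−√20)/2 ≈ -0.236068.
#1 (-2,-14): internal coord -2 + (-14)·τ' = +1.304952; +1.304952 ∈ [-0.2, 1.4) → IN Λ
#2 (1,6): internal coord 1 + (6)·τ' = -0.416408; -0.416408 ∉ [-0.2, 1.4) → out
#3 (5,18): internal coord 5 + (18)·τ' = +0.750776; +0.750776 ∈ [-0.2, 1.4) → IN Λ
#4 (8,-10): internal coord 8 + (-10)·τ' = +10.360680; +10.360680 ∉ [-0.2, 1.4) → out
#5 (-2,-11): internal coord -2 + (-11)·τ' = +0.596748; +0.596748 ∈ [-0.2, 1.4) → IN Λ
#6 (2,4): internal coord 2 + (4)·τ' = +1.055728; +1.055728 ∈ [-0.2, 1.4) → IN Λ
#7 (1,4): internal coord 1 + (4)·τ' = +0.055728; +0.055728 ∈ [-0.2, 1.4) → IN Λ
#8 (9,12): internal coord 9 + (12)·τ' = +6.167184; +6.167184 ∉ [-0.2, 1.4) → out
#9 (7,-14): internal coord 7 + (-14)·τ' = +10.304952; +10.304952 ∉ [-0.2, 1.4) → out

1, 3, 5, 6, 7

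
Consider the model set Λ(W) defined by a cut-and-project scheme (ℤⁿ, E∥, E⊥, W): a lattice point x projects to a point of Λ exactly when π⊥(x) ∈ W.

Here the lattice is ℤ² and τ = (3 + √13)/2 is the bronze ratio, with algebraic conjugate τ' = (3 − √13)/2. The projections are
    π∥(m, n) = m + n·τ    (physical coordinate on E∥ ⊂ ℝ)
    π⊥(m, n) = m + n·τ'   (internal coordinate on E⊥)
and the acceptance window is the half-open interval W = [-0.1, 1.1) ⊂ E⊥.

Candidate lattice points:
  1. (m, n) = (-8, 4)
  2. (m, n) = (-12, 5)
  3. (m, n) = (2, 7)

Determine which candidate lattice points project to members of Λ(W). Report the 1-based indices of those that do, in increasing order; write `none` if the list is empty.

none

Numerically τ ≈ 3.3028 and τ' = −1/τ ≈ -0.3028.
[1] lift (-8,4): star map gives -9.2111; window check -0.1 ≤ -9.2111 < 1.1 is false → out
[2] lift (-12,5): star map gives -13.5139; window check -0.1 ≤ -13.5139 < 1.1 is false → out
[3] lift (2,7): star map gives -0.1194; window check -0.1 ≤ -0.1194 < 1.1 is false → out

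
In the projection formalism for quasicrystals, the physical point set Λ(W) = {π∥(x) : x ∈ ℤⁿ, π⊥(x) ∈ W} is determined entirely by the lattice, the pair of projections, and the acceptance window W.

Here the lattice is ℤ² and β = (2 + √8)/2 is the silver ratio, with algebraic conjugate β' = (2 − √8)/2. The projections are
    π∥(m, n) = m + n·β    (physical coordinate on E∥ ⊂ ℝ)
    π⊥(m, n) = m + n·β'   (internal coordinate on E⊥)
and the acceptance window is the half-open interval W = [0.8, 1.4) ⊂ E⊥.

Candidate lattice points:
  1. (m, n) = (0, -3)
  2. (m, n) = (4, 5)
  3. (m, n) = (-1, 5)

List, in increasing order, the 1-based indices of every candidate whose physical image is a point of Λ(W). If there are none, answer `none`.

1

Numerically β ≈ 2.414214 and β' = −1/β ≈ -0.414214.
candidate 1: (m,n)=(0,-3) → π∥ = 0-3·β ≈ -7.242641, π⊥ = 0-3·β' ≈ 1.242641 ∈ [0.8, 1.4) ⇒ IN Λ
candidate 2: (m,n)=(4,5) → π∥ = 4+5·β ≈ 16.071068, π⊥ = 4+5·β' ≈ 1.928932 ∉ [0.8, 1.4) ⇒ out
candidate 3: (m,n)=(-1,5) → π∥ = -1+5·β ≈ 11.071068, π⊥ = -1+5·β' ≈ -3.071068 ∉ [0.8, 1.4) ⇒ out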